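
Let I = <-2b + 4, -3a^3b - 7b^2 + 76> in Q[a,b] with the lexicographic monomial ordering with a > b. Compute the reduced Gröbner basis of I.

G = {a^3 - 8, b - 2}

f_1 = -2b + 4, LT = b.
f_2 = -3a^3b - 7b^2 + 76, LT = a^3b.

S(f_1,f_2): lcm = a^3b. S = -2a^3 - 7/3b^2 + 76/3.
  leading term a^3: no divisor's leading term divides it; move -2a^3 to the remainder.
  leading term b^2: subtract (7/6b)·f_1 from -7/3b^2 + 76/3 → -14/3b + 76/3
  leading term b: subtract (7/3)·f_1 from -14/3b + 76/3 → 16
  leading term 1: no divisor's leading term divides it; move 16 to the remainder.
  remainder -2a^3 + 16 ≠ 0; add g_3 = -2a^3 + 16 to the basis.

S(f_1,g_3): leading monomials are coprime, so the S-polynomial reduces to 0 (Buchberger's first criterion).
S(f_2,g_3): lcm = a^3b. S = 7/3b^2 + 8b - 76/3.
  leading term b^2: subtract (-7/6b)·f_1 from 7/3b^2 + 8b - 76/3 → 38/3b - 76/3
  leading term b: subtract (-19/3)·f_1 from 38/3b - 76/3 → 0
  remainder 0.

Every S-polynomial of the final basis reduces to 0, so we have a Gröbner basis.
Inter-reduce: drop elements whose leading term is divisible by another's, tail-reduce, and make monic.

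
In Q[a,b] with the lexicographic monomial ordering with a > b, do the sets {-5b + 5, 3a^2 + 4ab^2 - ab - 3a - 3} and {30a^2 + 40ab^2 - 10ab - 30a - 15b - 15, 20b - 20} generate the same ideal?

Two ideals are equal iff their reduced Gröbner bases coincide (the reduced basis is unique for a fixed ordering).
Buchberger on the first generating set:
f_1 = -5b + 5, LT = b.
f_2 = 3a^2 + 4ab^2 - ab - 3a - 3, LT = a^2.

The S-polynomials (S(f_1,f_2)) all reduce to 0 modulo the current basis, so we have a Gröbner basis.
Inter-reduce: drop elements whose leading term is divisible by another's, tail-reduce, and make monic.
Reduced Gröbner basis: {a^2 - 1, b - 1}.

Buchberger on the second generating set:
h_1 = 30a^2 + 40ab^2 - 10ab - 30a - 15b - 15, LT = a^2.
h_2 = 20b - 20, LT = b.

The S-polynomials (S(h_1,h_2)) all reduce to 0 modulo the current basis, so we have a Gröbner basis.
Inter-reduce: drop elements whose leading term is divisible by another's, tail-reduce, and make monic.
Reduced Gröbner basis: {a^2 - 1, b - 1}.

Same reduced basis, so the two generating sets span the same ideal.

Yes, the ideals are equal.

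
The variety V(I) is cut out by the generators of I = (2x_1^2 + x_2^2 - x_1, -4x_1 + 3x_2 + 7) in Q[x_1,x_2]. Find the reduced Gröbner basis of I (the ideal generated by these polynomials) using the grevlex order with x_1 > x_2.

Buchberger's algorithm terminates because the ascending chain of leading-term ideals stabilizes.

f_1 = 2x_1^2 + x_2^2 - x_1, LT = x_1^2.
f_2 = -4x_1 + 3x_2 + 7, LT = x_1.

S(f_1,f_2): lcm = x_1^2. S = 3/4x_1x_2 + 1/2x_2^2 + 5/4x_1.
  leading term x_1x_2: subtract (-3/16x_2)·f_2 from 3/4x_1x_2 + 1/2x_2^2 + 5/4x_1 → 17/16x_2^2 + 5/4x_1 + 21/16x_2
  leading term x_2^2: no divisor's leading term divides it; move 17/16x_2^2 to the remainder.
  leading term x_1: subtract (-5/16)·f_2 from 5/4x_1 + 21/16x_2 → 9/4x_2 + 35/16
  leading term x_2: no divisor's leading term divides it; move 9/4x_2 to the remainder.
  leading term 1: no divisor's leading term divides it; move 35/16 to the remainder.
  remainder 17/16x_2^2 + 9/4x_2 + 35/16 ≠ 0; add g_3 = 17/16x_2^2 + 9/4x_2 + 35/16 to the basis.

The other S-polynomials (S(f_1,g_3), S(f_2,g_3)) all reduce to 0 modulo the current basis, so we have a Gröbner basis.
Inter-reduce: drop elements whose leading term is divisible by another's, tail-reduce, and make monic.

G = {x_2^2 + 36/17x_2 + 35/17, x_1 - 3/4x_2 - 7/4}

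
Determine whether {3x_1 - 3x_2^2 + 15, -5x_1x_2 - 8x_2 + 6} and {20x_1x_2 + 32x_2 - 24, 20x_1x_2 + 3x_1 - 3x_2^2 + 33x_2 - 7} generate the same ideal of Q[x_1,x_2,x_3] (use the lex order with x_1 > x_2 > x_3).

Two ideals are equal iff their reduced Gröbner bases coincide (the reduced basis is unique for a fixed ordering).
Buchberger on the first generating set:
f_1 = 3x_1 - 3x_2^2 + 15, LT = x_1.
f_2 = -5x_1x_2 - 8x_2 + 6, LT = x_1x_2.

S(f_1,f_2): lcm = x_1x_2. S = -x_2^3 + 17/5x_2 + 6/5.
  leading term x_2^3: no divisor's leading term divides it; move -x_2^3 to the remainder.
  leading term x_2: no divisor's leading term divides it; move 17/5x_2 to the remainder.
  leading term 1: no divisor's leading term divides it; move 6/5 to the remainder.
  remainder -x_2^3 + 17/5x_2 + 6/5 ≠ 0; add g_3 = -x_2^3 + 17/5x_2 + 6/5 to the basis.

S(f_1,g_3): leading monomials are coprime, so the S-polynomial reduces to 0 (Buchberger's first criterion).
S(f_2,g_3): lcm = x_1x_2^3. S = 17/5x_1x_2 + 6/5x_1 + 8/5x_2^3 - 6/5x_2^2.
  leading term x_1x_2: subtract (17/15x_2)·f_1 from 17/5x_1x_2 + 6/5x_1 + 8/5x_2^3 - 6/5x_2^2 → 6/5x_1 + 5x_2^3 - 6/5x_2^2 - 17x_2
  leading term x_1: subtract (2/5)·f_1 from 6/5x_1 + 5x_2^3 - 6/5x_2^2 - 17x_2 → 5x_2^3 - 17x_2 - 6
  leading term x_2^3: subtract (-5)·g_3 from 5x_2^3 - 17x_2 - 6 → 0
  remainder 0.

Every S-polynomial of the final basis reduces to 0, so we have a Gröbner basis.
Inter-reduce: drop elements whose leading term is divisible by another's, tail-reduce, and make monic.
Reduced Gröbner basis: {x_1 - x_2^2 + 5, x_2^3 - 17/5x_2 - 6/5}.

Buchberger on the second generating set:
h_1 = 20x_1x_2 + 32x_2 - 24, LT = x_1x_2.
h_2 = 20x_1x_2 + 3x_1 - 3x_2^2 + 33x_2 - 7, LT = x_1x_2.

S(h_1,h_2): lcm = x_1x_2. S = -3/20x_1 + 3/20x_2^2 - 1/20x_2 - 17/20.
  leading term x_1: no divisor's leading term divides it; move -3/20x_1 to the remainder.
  leading term x_2^2: no divisor's leading term divides it; move 3/20x_2^2 to the remainder.
  leading term x_2: no divisor's leading term divides it; move -1/20x_2 to the remainder.
  leading term 1: no divisor's leading term divides it; move -17/20 to the remainder.
  remainder -3/20x_1 + 3/20x_2^2 - 1/20x_2 - 17/20 ≠ 0; add k_3 = -3/20x_1 + 3/20x_2^2 - 1/20x_2 - 17/20 to the basis.

S(h_1,k_3): lcm = x_1x_2. S = x_2^3 - 1/3x_2^2 - 61/15x_2 - 6/5.
  leading term x_2^3: no divisor's leading term divides it; move x_2^3 to the remainder.
  leading term x_2^2: no divisor's leading term divides it; move -1/3x_2^2 to the remainder.
  leading term x_2: no divisor's leading term divides it; move -61/15x_2 to the remainder.
  leading term 1: no divisor's leading term divides it; move -6/5 to the remainder.
  remainder x_2^3 - 1/3x_2^2 - 61/15x_2 - 6/5 ≠ 0; add k_4 = x_2^3 - 1/3x_2^2 - 61/15x_2 - 6/5 to the basis.

S(h_2,k_3): lcm = x_1x_2. S = 3/20x_1 + x_2^3 - 29/60x_2^2 - 241/60x_2 - 7/20.
  leading term x_1: subtract (-1)·k_3 from 3/20x_1 + x_2^3 - 29/60x_2^2 - 241/60x_2 - 7/20 → x_2^3 - 1/3x_2^2 - 61/15x_2 - 6/5
  leading term x_2^3: subtract (1)·k_4 from x_2^3 - 1/3x_2^2 - 61/15x_2 - 6/5 → 0
  remainder 0.

S(h_1,k_4): lcm = x_1x_2^3. S = 1/3x_1x_2^2 + 61/15x_1x_2 + 6/5x_1 + 8/5x_2^3 - 6/5x_2^2.
  leading term x_1x_2^2: subtract (1/60x_2)·h_1 from 1/3x_1x_2^2 + 61/15x_1x_2 + 6/5x_1 + 8/5x_2^3 - 6/5x_2^2 → 61/15x_1x_2 + 6/5x_1 + 8/5x_2^3 - 26/15x_2^2 + 2/5x_2
  leading term x_1x_2: subtract (61/300)·h_1 from 61/15x_1x_2 + 6/5x_1 + 8/5x_2^3 - 26/15x_2^2 + 2/5x_2 → 6/5x_1 + 8/5x_2^3 - 26/15x_2^2 - 458/75x_2 + 122/25
  leading term x_1: subtract (-8)·k_3 from 6/5x_1 + 8/5x_2^3 - 26/15x_2^2 - 458/75x_2 + 122/25 → 8/5x_2^3 - 8/15x_2^2 - 488/75x_2 - 48/25
  leading term x_2^3: subtract (8/5)·k_4 from 8/5x_2^3 - 8/15x_2^2 - 488/75x_2 - 48/25 → 0
  remainder 0.

S(h_2,k_4): lcm = x_1x_2^3. S = 29/60x_1x_2^2 + 61/15x_1x_2 + 6/5x_1 - 3/20x_2^4 + 33/20x_2^3 - 7/20x_2^2.
  leading term x_1x_2^2: subtract (29/1200x_2)·h_1 from 29/60x_1x_2^2 + 61/15x_1x_2 + 6/5x_1 - 3/20x_2^4 + 33/20x_2^3 - 7/20x_2^2 → 61/15x_1x_2 + 6/5x_1 - 3/20x_2^4 + 33/20x_2^3 - 337/300x_2^2 + 29/50x_2
  leading term x_1x_2: subtract (61/300)·h_1 from 61/15x_1x_2 + 6/5x_1 - 3/20x_2^4 + 33/20x_2^3 - 337/300x_2^2 + 29/50x_2 → 6/5x_1 - 3/20x_2^4 + 33/20x_2^3 - 337/300x_2^2 - 889/150x_2 + 122/25
  leading term x_1: subtract (-8)·k_3 from 6/5x_1 - 3/20x_2^4 + 33/20x_2^3 - 337/300x_2^2 - 889/150x_2 + 122/25 → -3/20x_2^4 + 33/20x_2^3 + 23/300x_2^2 - 949/150x_2 - 48/25
  leading term x_2^4: subtract (-3/20x_2)·k_4 from -3/20x_2^4 + 33/20x_2^3 + 23/300x_2^2 - 949/150x_2 - 48/25 → 8/5x_2^3 - 8/15x_2^2 - 488/75x_2 - 48/25
  leading term x_2^3: subtract (8/5)·k_4 from 8/5x_2^3 - 8/15x_2^2 - 488/75x_2 - 48/25 → 0
  remainder 0.

S(k_3,k_4): leading monomials are coprime, so the S-polynomial reduces to 0 (Buchberger's first criterion).
Every S-polynomial of the final basis reduces to 0, so we have a Gröbner basis.
Inter-reduce: drop elements whose leading term is divisible by another's, tail-reduce, and make monic.
Reduced Gröbner basis: {x_1 - x_2^2 + 1/3x_2 + 17/3, x_2^3 - 1/3x_2^2 - 61/15x_2 - 6/5}.

Since the reduced bases disagree, the two ideals are not the same.
The same test decides containment: I ⊆ J iff every generator of I reduces to 0 modulo a Gröbner basis of J.

No, the ideals differ.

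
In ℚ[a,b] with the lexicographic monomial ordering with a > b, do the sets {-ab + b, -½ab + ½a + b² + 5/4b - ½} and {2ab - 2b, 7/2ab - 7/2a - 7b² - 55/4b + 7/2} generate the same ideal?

Equality of ideals is decidable: compute both reduced Gröbner bases (unique for the ordering) and check whether they agree.
Buchberger on the first generating set:
f_1 = -ab + b, LT = ab.
f_2 = -½ab + ½a + b² + 5/4b - ½, LT = ab.

S(f_1,f_2): lcm = ab. S = a + 2b² + 3/2b - 1.
  leading term a: no divisor's leading term divides it; move a to the remainder.
  leading term b²: no divisor's leading term divides it; move 2b² to the remainder.
  leading term b: no divisor's leading term divides it; move 3/2b to the remainder.
  leading term 1: no divisor's leading term divides it; move -1 to the remainder.
  remainder a + 2b² + 3/2b - 1 ≠ 0; add g_3 = a + 2b² + 3/2b - 1 to the basis.

S(f_1,g_3): lcm = ab. S = -2b³ - 3/2b².
  leading term b³: no divisor's leading term divides it; move -2b³ to the remainder.
  leading term b²: no divisor's leading term divides it; move -3/2b² to the remainder.
  remainder -2b³ - 3/2b² ≠ 0; add g_4 = -2b³ - 3/2b² to the basis.

The other S-polynomials (S(f_2,g_3), S(f_1,g_4), S(f_2,g_4), S(g_3,g_4)) all reduce to 0 modulo the current basis, so we have a Gröbner basis.
Inter-reduce: drop elements whose leading term is divisible by another's, tail-reduce, and make monic.
Reduced Gröbner basis: {a + 2b² + 3/2b - 1, b³ + ¾b²}.

Buchberger on the second generating set:
h_1 = 2ab - 2b, LT = ab.
h_2 = 7/2ab - 7/2a - 7b² - 55/4b + 7/2, LT = ab.

S(h_1,h_2): lcm = ab. S = a + 2b² + 41/14b - 1.
  leading term a: no divisor's leading term divides it; move a to the remainder.
  leading term b²: no divisor's leading term divides it; move 2b² to the remainder.
  leading term b: no divisor's leading term divides it; move 41/14b to the remainder.
  leading term 1: no divisor's leading term divides it; move -1 to the remainder.
  remainder a + 2b² + 41/14b - 1 ≠ 0; add k_3 = a + 2b² + 41/14b - 1 to the basis.

S(h_1,k_3): lcm = ab. S = -2b³ - 41/14b².
  leading term b³: no divisor's leading term divides it; move -2b³ to the remainder.
  leading term b²: no divisor's leading term divides it; move -41/14b² to the remainder.
  remainder -2b³ - 41/14b² ≠ 0; add k_4 = -2b³ - 41/14b² to the basis.

The other S-polynomials (S(h_2,k_3), S(h_1,k_4), S(h_2,k_4), S(k_3,k_4)) all reduce to 0 modulo the current basis, so we have a Gröbner basis.
Inter-reduce: drop elements whose leading term is divisible by another's, tail-reduce, and make monic.
Reduced Gröbner basis: {a + 2b² + 41/14b - 1, b³ + 41/28b²}.

These differ, so the ideals are not equal.

No, the ideals differ.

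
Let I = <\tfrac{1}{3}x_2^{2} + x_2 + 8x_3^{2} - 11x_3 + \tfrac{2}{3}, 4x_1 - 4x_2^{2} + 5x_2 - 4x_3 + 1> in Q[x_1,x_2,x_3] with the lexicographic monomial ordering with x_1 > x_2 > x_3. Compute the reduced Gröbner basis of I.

f_1 = \tfrac{1}{3}x_2^{2} + x_2 + 8x_3^{2} - 11x_3 + \tfrac{2}{3}, LT = x_2^{2}.
f_2 = 4x_1 - 4x_2^{2} + 5x_2 - 4x_3 + 1, LT = x_1.

S(f_1,f_2): leading monomials are coprime, so the S-polynomial reduces to 0 (Buchberger's first criterion).
Every S-polynomial of the final basis reduces to 0, so we have a Gröbner basis.

G = {x_1 + \tfrac{17}{4}x_2 + 24x_3^{2} - 34x_3 + \tfrac{9}{4}, x_2^{2} + 3x_2 + 24x_3^{2} - 33x_3 + 2}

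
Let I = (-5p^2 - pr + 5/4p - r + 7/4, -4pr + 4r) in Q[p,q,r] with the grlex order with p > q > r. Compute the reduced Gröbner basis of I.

G = {p^2 - 1/4p + 2/5r - 7/20, pr - r, r^2 + r}

f_1 = -5p^2 - pr + 5/4p - r + 7/4, LT = p^2.
f_2 = -4pr + 4r, LT = pr.

S(f_1,f_2): lcm = p^2r. S = 1/5pr^2 + 3/4pr + 1/5r^2 - 7/20r.
  leading term pr^2: subtract (-1/20r)·f_2 from 1/5pr^2 + 3/4pr + 1/5r^2 - 7/20r → 3/4pr + 2/5r^2 - 7/20r
  leading term pr: subtract (-3/16)·f_2 from 3/4pr + 2/5r^2 - 7/20r → 2/5r^2 + 2/5r
  leading term r^2: no divisor's leading term divides it; move 2/5r^2 to the remainder.
  leading term r: no divisor's leading term divides it; move 2/5r to the remainder.
  remainder 2/5r^2 + 2/5r ≠ 0; add g_3 = 2/5r^2 + 2/5r to the basis.

The other S-polynomials (S(f_1,g_3), S(f_2,g_3)) all reduce to 0 modulo the current basis, so we have a Gröbner basis.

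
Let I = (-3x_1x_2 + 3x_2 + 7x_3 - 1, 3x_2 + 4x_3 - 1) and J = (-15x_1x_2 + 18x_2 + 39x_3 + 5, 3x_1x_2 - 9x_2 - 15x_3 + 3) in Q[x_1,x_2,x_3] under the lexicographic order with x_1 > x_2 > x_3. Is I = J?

No, the ideals differ.

Since reduced Gröbner bases are canonical representatives of ideals under a given ordering, it suffices to compute and compare them.
Buchberger on the first generating set:
f_1 = -3x_1x_2 + 3x_2 + 7x_3 - 1, LT = x_1x_2.
f_2 = 3x_2 + 4x_3 - 1, LT = x_2.

S(f_1,f_2): lcm = x_1x_2. S = -\tfrac{4}{3}x_1x_3 + \tfrac{1}{3}x_1 - x_2 - \tfrac{7}{3}x_3 + \tfrac{1}{3}.
  leading term x_1x_3: no divisor's leading term divides it; move -\tfrac{4}{3}x_1x_3 to the remainder.
  leading term x_1: no divisor's leading term divides it; move \tfrac{1}{3}x_1 to the remainder.
  leading term x_2: subtract (-\tfrac{1}{3})·f_2 from -x_2 - \tfrac{7}{3}x_3 + \tfrac{1}{3} → -x_3
  leading term x_3: no divisor's leading term divides it; move -x_3 to the remainder.
  remainder -\tfrac{4}{3}x_1x_3 + \tfrac{1}{3}x_1 - x_3 ≠ 0; add g_3 = -\tfrac{4}{3}x_1x_3 + \tfrac{1}{3}x_1 - x_3 to the basis.

The other S-polynomials (S(f_1,g_3), S(f_2,g_3)) all reduce to 0 modulo the current basis, so we have a Gröbner basis.
Inter-reduce: drop elements whose leading term is divisible by another's, tail-reduce, and make monic.
Reduced Gröbner basis: {x_1x_3 - \tfrac{1}{4}x_1 + \tfrac{3}{4}x_3, x_2 + \tfrac{4}{3}x_3 - \tfrac{1}{3}}.

Buchberger on the second generating set:
h_1 = -15x_1x_2 + 18x_2 + 39x_3 + 5, LT = x_1x_2.
h_2 = 3x_1x_2 - 9x_2 - 15x_3 + 3, LT = x_1x_2.

S(h_1,h_2): lcm = x_1x_2. S = \tfrac{9}{5}x_2 + \tfrac{12}{5}x_3 - \tfrac{4}{3}.
  leading term x_2: no divisor's leading term divides it; move \tfrac{9}{5}x_2 to the remainder.
  leading term x_3: no divisor's leading term divides it; move \tfrac{12}{5}x_3 to the remainder.
  leading term 1: no divisor's leading term divides it; move -\tfrac{4}{3} to the remainder.
  remainder \tfrac{9}{5}x_2 + \tfrac{12}{5}x_3 - \tfrac{4}{3} ≠ 0; add k_3 = \tfrac{9}{5}x_2 + \tfrac{12}{5}x_3 - \tfrac{4}{3} to the basis.

S(h_1,k_3): lcm = x_1x_2. S = -\tfrac{4}{3}x_1x_3 + \tfrac{20}{27}x_1 - \tfrac{6}{5}x_2 - \tfrac{13}{5}x_3 - \tfrac{1}{3}.
  leading term x_1x_3: no divisor's leading term divides it; move -\tfrac{4}{3}x_1x_3 to the remainder.
  leading term x_1: no divisor's leading term divides it; move \tfrac{20}{27}x_1 to the remainder.
  leading term x_2: subtract (-\tfrac{2}{3})·k_3 from -\tfrac{6}{5}x_2 - \tfrac{13}{5}x_3 - \tfrac{1}{3} → -x_3 - \tfrac{11}{9}
  leading term x_3: no divisor's leading term divides it; move -x_3 to the remainder.
  leading term 1: no divisor's leading term divides it; move -\tfrac{11}{9} to the remainder.
  remainder -\tfrac{4}{3}x_1x_3 + \tfrac{20}{27}x_1 - x_3 - \tfrac{11}{9} ≠ 0; add k_4 = -\tfrac{4}{3}x_1x_3 + \tfrac{20}{27}x_1 - x_3 - \tfrac{11}{9} to the basis.

The other S-polynomials (S(h_2,k_3), S(h_1,k_4), S(h_2,k_4), S(k_3,k_4)) all reduce to 0 modulo the current basis, so we have a Gröbner basis.
Inter-reduce: drop elements whose leading term is divisible by another's, tail-reduce, and make monic.
Reduced Gröbner basis: {x_1x_3 - \tfrac{5}{9}x_1 + \tfrac{3}{4}x_3 + \tfrac{11}{12}, x_2 + \tfrac{4}{3}x_3 - \tfrac{20}{27}}.

The bases are distinct; the ideals are different.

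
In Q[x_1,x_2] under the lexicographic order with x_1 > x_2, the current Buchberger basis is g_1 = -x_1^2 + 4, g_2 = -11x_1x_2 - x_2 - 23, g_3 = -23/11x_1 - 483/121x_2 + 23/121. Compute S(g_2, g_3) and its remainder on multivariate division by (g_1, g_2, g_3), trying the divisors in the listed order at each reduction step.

S(g_2, g_3) = -21/11x_2^2 + 2/11x_2 + 23/11; remainder on division = -21/11x_2^2 + 2/11x_2 + 23/11.

lcm(LM(g_2), LM(g_3)) = x_1x_2.
S = (lcm/LT(g_2))·g_2 − (lcm/LT(g_3))·g_3 = -21/11x_2^2 + 2/11x_2 + 23/11.
Reduce S modulo (g_1, g_2, g_3) in that order:
  leading term x_2^2: no divisor's leading term divides it; move -21/11x_2^2 to the remainder.
  leading term x_2: no divisor's leading term divides it; move 2/11x_2 to the remainder.
  leading term 1: no divisor's leading term divides it; move 23/11 to the remainder.
The remainder -21/11x_2^2 + 2/11x_2 + 23/11 is nonzero, so it would be added as the next basis element.
An S-polynomial is built so that the two leading terms cancel; whether anything survives reduction is exactly the Gröbner-basis criterion.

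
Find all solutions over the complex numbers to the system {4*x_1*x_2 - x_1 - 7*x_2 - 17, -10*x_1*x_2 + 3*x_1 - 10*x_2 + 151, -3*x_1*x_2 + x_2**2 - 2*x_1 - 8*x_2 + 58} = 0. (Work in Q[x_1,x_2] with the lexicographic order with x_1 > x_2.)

{(3, 4)}

Compute a lex Gröbner basis by Buchberger's algorithm.
f_1 = 4*x_1*x_2 - x_1 - 7*x_2 - 17, LT = x_1*x_2.
f_2 = -10*x_1*x_2 + 3*x_1 - 10*x_2 + 151, LT = x_1*x_2.
f_3 = -3*x_1*x_2 - 2*x_1 + x_2**2 - 8*x_2 + 58, LT = x_1*x_2.

S(f_1,f_2): lcm = x_1*x_2. S = 1/20*x_1 - 11/4*x_2 + 217/20.
  leading term x_1: no divisor's leading term divides it; move 1/20*x_1 to the remainder.
  leading term x_2: no divisor's leading term divides it; move -11/4*x_2 to the remainder.
  leading term 1: no divisor's leading term divides it; move 217/20 to the remainder.
  remainder 1/20*x_1 - 11/4*x_2 + 217/20 ≠ 0; add h_4 = 1/20*x_1 - 11/4*x_2 + 217/20 to the basis.

S(f_1,f_3): lcm = x_1*x_2. S = -11/12*x_1 + 1/3*x_2**2 - 53/12*x_2 + 181/12.
  leading term x_1: subtract (-55/3)·h_4 from -11/12*x_1 + 1/3*x_2**2 - 53/12*x_2 + 181/12 → 1/3*x_2**2 - 329/6*x_2 + 214
  leading term x_2**2: no divisor's leading term divides it; move 1/3*x_2**2 to the remainder.
  leading term x_2: no divisor's leading term divides it; move -329/6*x_2 to the remainder.
  leading term 1: no divisor's leading term divides it; move 214 to the remainder.
  remainder 1/3*x_2**2 - 329/6*x_2 + 214 ≠ 0; add h_5 = 1/3*x_2**2 - 329/6*x_2 + 214 to the basis.

S(f_1,h_4): lcm = x_1*x_2. S = -1/4*x_1 + 55*x_2**2 - 875/4*x_2 - 17/4.
  leading term x_1: subtract (-5)·h_4 from -1/4*x_1 + 55*x_2**2 - 875/4*x_2 - 17/4 → 55*x_2**2 - 465/2*x_2 + 50
  leading term x_2**2: subtract (165)·h_5 from 55*x_2**2 - 465/2*x_2 + 50 → 8815*x_2 - 35260
  leading term x_2: no divisor's leading term divides it; move 8815*x_2 to the remainder.
  leading term 1: no divisor's leading term divides it; move -35260 to the remainder.
  remainder 8815*x_2 - 35260 ≠ 0; add h_6 = 8815*x_2 - 35260 to the basis.

The other S-polynomials (S(f_2,f_3), S(f_2,h_4), S(f_3,h_4), S(f_1,h_5), S(f_2,h_5), S(f_3,h_5), S(h_4,h_5), S(f_1,h_6), S(f_2,h_6), S(f_3,h_6), S(h_4,h_6), S(h_5,h_6)) all reduce to 0 modulo the current basis, so we have a Gröbner basis.
Inter-reduce: drop elements whose leading term is divisible by another's, tail-reduce, and make monic.
Reduced Gröbner basis: {x_1 - 3, x_2 - 4}.

Elimination: the polynomial x_2 - 4 lies in the elimination ideal for x_2, so x_2 ∈ {4}. For each such x_2, the remaining basis elements (now univariate) give the rest of the solution.
  x_2 = 4: the earlier basis element becomes x_1 - 3 = 0, giving x_1 = 3 — point (3, 4).
Substituting each solution back into the original system confirms all equations vanish.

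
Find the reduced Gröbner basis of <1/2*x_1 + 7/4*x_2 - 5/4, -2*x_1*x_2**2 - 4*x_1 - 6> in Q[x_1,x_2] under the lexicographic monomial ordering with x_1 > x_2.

G = {x_1 + 7/2*x_2 - 5/2, x_2**3 - 5/7*x_2**2 + 2*x_2 - 16/7}

f_1 = 1/2*x_1 + 7/4*x_2 - 5/4, LT = x_1.
f_2 = -2*x_1*x_2**2 - 4*x_1 - 6, LT = x_1*x_2**2.

S(f_1,f_2): lcm = x_1*x_2**2. S = -2*x_1 + 7/2*x_2**3 - 5/2*x_2**2 - 3.
  leading term x_1: subtract (-4)·f_1 from -2*x_1 + 7/2*x_2**3 - 5/2*x_2**2 - 3 → 7/2*x_2**3 - 5/2*x_2**2 + 7*x_2 - 8
  leading term x_2**3: no divisor's leading term divides it; move 7/2*x_2**3 to the remainder.
  leading term x_2**2: no divisor's leading term divides it; move -5/2*x_2**2 to the remainder.
  leading term x_2: no divisor's leading term divides it; move 7*x_2 to the remainder.
  leading term 1: no divisor's leading term divides it; move -8 to the remainder.
  remainder 7/2*x_2**3 - 5/2*x_2**2 + 7*x_2 - 8 ≠ 0; add g_3 = 7/2*x_2**3 - 5/2*x_2**2 + 7*x_2 - 8 to the basis.

S(f_1,g_3): leading monomials are coprime, so the S-polynomial reduces to 0 (Buchberger's first criterion).
S(f_2,g_3): lcm = x_1*x_2**3. S = 5/7*x_1*x_2**2 + 16/7*x_1 + 3*x_2.
  leading term x_1*x_2**2: subtract (10/7*x_2**2)·f_1 from 5/7*x_1*x_2**2 + 16/7*x_1 + 3*x_2 → 16/7*x_1 - 5/2*x_2**3 + 25/14*x_2**2 + 3*x_2
  leading term x_1: subtract (32/7)·f_1 from 16/7*x_1 - 5/2*x_2**3 + 25/14*x_2**2 + 3*x_2 → -5/2*x_2**3 + 25/14*x_2**2 - 5*x_2 + 40/7
  leading term x_2**3: subtract (-5/7)·g_3 from -5/2*x_2**3 + 25/14*x_2**2 - 5*x_2 + 40/7 → 0
  remainder 0.

Every S-polynomial of the final basis reduces to 0, so we have a Gröbner basis.
Inter-reduce: drop elements whose leading term is divisible by another's, tail-reduce, and make monic.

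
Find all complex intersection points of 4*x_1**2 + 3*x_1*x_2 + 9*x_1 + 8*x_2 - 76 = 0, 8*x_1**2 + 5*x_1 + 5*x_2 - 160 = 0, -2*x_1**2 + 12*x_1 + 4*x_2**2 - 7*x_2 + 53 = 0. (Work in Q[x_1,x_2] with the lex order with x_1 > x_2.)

{(-5, -3)}

Compute a lex Gröbner basis by Buchberger's algorithm.
f_1 = 4*x_1**2 + 3*x_1*x_2 + 9*x_1 + 8*x_2 - 76, LT = x_1**2.
f_2 = 8*x_1**2 + 5*x_1 + 5*x_2 - 160, LT = x_1**2.
f_3 = -2*x_1**2 + 12*x_1 + 4*x_2**2 - 7*x_2 + 53, LT = x_1**2.

S(f_1,f_2): lcm = x_1**2. S = 3/4*x_1*x_2 + 13/8*x_1 + 11/8*x_2 + 1.
  reduce S modulo (f_1, f_2, f_3):
  remainder 3/4*x_1*x_2 + 13/8*x_1 + 11/8*x_2 + 1 ≠ 0; add h_4 = 3/4*x_1*x_2 + 13/8*x_1 + 11/8*x_2 + 1 to the basis.

S(f_1,f_3): lcm = x_1**2. S = 3/4*x_1*x_2 + 33/4*x_1 + 2*x_2**2 - 3/2*x_2 + 15/2.
  reduce S modulo (f_1, f_2, f_3, h_4):
  remainder 53/8*x_1 + 2*x_2**2 - 23/8*x_2 + 13/2 ≠ 0; add h_5 = 53/8*x_1 + 2*x_2**2 - 23/8*x_2 + 13/2 to the basis.

S(f_1,h_4): lcm = x_1**2*x_2. S = -13/6*x_1**2 + 3/4*x_1*x_2**2 + 5/12*x_1*x_2 - 4/3*x_1 + 2*x_2**2 - 19*x_2.
  reduce S modulo (f_1, f_2, f_3, h_4, h_5):
  remainder -655/3816*x_2**2 - 6481/424*x_2 - 4697/106 ≠ 0; add h_6 = -655/3816*x_2**2 - 6481/424*x_2 - 4697/106 to the basis.

S(f_3,h_4): lcm = x_1**2*x_2. S = -13/6*x_1**2 - 47/6*x_1*x_2 - 4/3*x_1 - 2*x_2**3 + 7/2*x_2**2 - 53/2*x_2.
  reduce S modulo (f_1, f_2, f_3, h_4, h_5, h_6):
  remainder -26088891773/1716100*x_2 - 78266675319/1716100 ≠ 0; add h_7 = -26088891773/1716100*x_2 - 78266675319/1716100 to the basis.

The other S-polynomials (S(f_2,f_3), S(f_2,h_4), S(f_1,h_5), S(f_2,h_5), S(f_3,h_5), S(h_4,h_5), S(f_1,h_6), S(f_2,h_6), S(f_3,h_6), S(h_4,h_6), S(h_5,h_6), S(f_1,h_7), S(f_2,h_7), S(f_3,h_7), S(h_4,h_7), S(h_5,h_7), S(h_6,h_7)) all reduce to 0 modulo the current basis, so we have a Gröbner basis.
Inter-reduce: drop elements whose leading term is divisible by another's, tail-reduce, and make monic.
Reduced Gröbner basis: {x_1 + 5, x_2 + 3}.

Elimination: the polynomial x_2 + 3 lies in the elimination ideal for x_2, so x_2 ∈ {-3}. For each such x_2, the remaining basis elements (now univariate) give the rest of the solution.
  x_2 = -3: the earlier basis element becomes x_1 + 5 = 0, giving x_1 = -5 — point (-5, -3).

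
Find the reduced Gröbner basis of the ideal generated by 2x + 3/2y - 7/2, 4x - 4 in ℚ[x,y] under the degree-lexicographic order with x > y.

G = {x - 1, y - 1}

f_1 = 2x + 3/2y - 7/2, LT = x.
f_2 = 4x - 4, LT = x.

S(f_1,f_2): lcm = x. S = ¾y - ¾.
  leading term y: no divisor's leading term divides it; move ¾y to the remainder.
  leading term 1: no divisor's leading term divides it; move -¾ to the remainder.
  remainder ¾y - ¾ ≠ 0; add g_3 = ¾y - ¾ to the basis.

S(f_1,g_3): leading monomials are coprime, so the S-polynomial reduces to 0 (Buchberger's first criterion).
S(f_2,g_3): leading monomials are coprime, so the S-polynomial reduces to 0 (Buchberger's first criterion).
Every S-polynomial of the final basis reduces to 0, so we have a Gröbner basis.
Inter-reduce: drop elements whose leading term is divisible by another's, tail-reduce, and make monic.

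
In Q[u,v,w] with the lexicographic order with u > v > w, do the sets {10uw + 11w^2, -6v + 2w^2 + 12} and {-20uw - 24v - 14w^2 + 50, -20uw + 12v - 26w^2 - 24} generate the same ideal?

Since reduced Gröbner bases are canonical representatives of ideals under a given ordering, it suffices to compute and compare them.
Buchberger on the first generating set:
f_1 = 10uw + 11w^2, LT = uw.
f_2 = -6v + 2w^2 + 12, LT = v.

The S-polynomials (S(f_1,f_2)) all reduce to 0 modulo the current basis, so we have a Gröbner basis.
Inter-reduce: drop elements whose leading term is divisible by another's, tail-reduce, and make monic.
Reduced Gröbner basis: {uw + 11/10w^2, v - 1/3w^2 - 2}.

Buchberger on the second generating set:
h_1 = -20uw - 24v - 14w^2 + 50, LT = uw.
h_2 = -20uw + 12v - 26w^2 - 24, LT = uw.

S(h_1,h_2): lcm = uw. S = 9/5v - 3/5w^2 - 37/10.
  reduce S modulo (h_1, h_2):
  remainder 9/5v - 3/5w^2 - 37/10 ≠ 0; add k_3 = 9/5v - 3/5w^2 - 37/10 to the basis.

The other S-polynomials (S(h_1,k_3), S(h_2,k_3)) all reduce to 0 modulo the current basis, so we have a Gröbner basis.
Inter-reduce: drop elements whose leading term is divisible by another's, tail-reduce, and make monic.
Reduced Gröbner basis: {uw + 11/10w^2 - 1/30, v - 1/3w^2 - 37/18}.

The bases are distinct; the ideals are different.

No, the ideals differ.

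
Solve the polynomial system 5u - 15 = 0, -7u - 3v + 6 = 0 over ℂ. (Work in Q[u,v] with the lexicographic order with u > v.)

{(3, -5)}

Compute a lex Gröbner basis by Buchberger's algorithm.
f_1 = 5u - 15, LT = u.
f_2 = -7u - 3v + 6, LT = u.

S(f_1,f_2): lcm = u. S = -3/7v - 15/7.
  reduce S modulo (f_1, f_2):
  remainder -3/7v - 15/7 ≠ 0; add h_3 = -3/7v - 15/7 to the basis.

The other S-polynomials (S(f_1,h_3), S(f_2,h_3)) all reduce to 0 modulo the current basis, so we have a Gröbner basis.
Inter-reduce: drop elements whose leading term is divisible by another's, tail-reduce, and make monic.
Reduced Gröbner basis: {u - 3, v + 5}.

The lex basis is triangular: the last element involves only v. Solving v + 5 = 0 gives v ∈ {-5}; substituting each value into the earlier elements determines the remaining variables.
  v = -5: the earlier basis element becomes u - 3 = 0, giving u = 3 — point (3, -5).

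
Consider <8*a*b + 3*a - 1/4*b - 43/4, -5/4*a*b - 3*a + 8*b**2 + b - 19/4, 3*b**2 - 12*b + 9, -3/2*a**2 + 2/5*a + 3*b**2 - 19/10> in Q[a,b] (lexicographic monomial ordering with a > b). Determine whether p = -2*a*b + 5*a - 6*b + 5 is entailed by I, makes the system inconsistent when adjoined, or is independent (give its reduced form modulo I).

Adjoining -2*a*b + 5*a - 6*b + 5 makes the ideal the whole ring: the system is inconsistent.

First compute the reduced Gröbner basis of I by Buchberger's algorithm.
f_1 = 8*a*b + 3*a - 1/4*b - 43/4, LT = a*b.
f_2 = -5/4*a*b - 3*a + 8*b**2 + b - 19/4, LT = a*b.
f_3 = 3*b**2 - 12*b + 9, LT = b**2.
f_4 = -3/2*a**2 + 2/5*a + 3*b**2 - 19/10, LT = a**2.

S(f_1,f_2): lcm = a*b. S = -81/40*a + 32/5*b**2 + 123/160*b - 823/160.
  reduce S modulo (f_1, f_2, f_3, f_4):
  remainder -81/40*a + 4219/160*b - 779/32 ≠ 0; add h_5 = -81/40*a + 4219/160*b - 779/32 to the basis.

S(f_1,f_3): lcm = a*b**2. S = 35/8*a*b - 3*a - 1/32*b**2 - 43/32*b.
  reduce S modulo (f_1, f_2, f_3, f_4, h_5):
  remainder -5929/96*b + 5929/96 ≠ 0; add h_6 = -5929/96*b + 5929/96 to the basis.

The other S-polynomials (S(f_1,f_4), S(f_2,f_3), S(f_2,f_4), S(f_3,f_4), S(f_1,h_5), S(f_2,h_5), S(f_3,h_5), S(f_4,h_5), S(f_1,h_6), S(f_2,h_6), S(f_3,h_6), S(f_4,h_6), S(h_5,h_6)) all reduce to 0 modulo the current basis, so we have a Gröbner basis.
Inter-reduce: drop elements whose leading term is divisible by another's, tail-reduce, and make monic.
Reduced Gröbner basis: {a - 1, b - 1}.
Label its elements g_1 = a - 1, g_2 = b - 1.

Reduce p = -2*a*b + 5*a - 6*b + 5 modulo G:
  leading term a*b: subtract (-2*b)·g_1 from -2*a*b + 5*a - 6*b + 5 → 5*a - 8*b + 5
  leading term a: subtract (5)·g_1 from 5*a - 8*b + 5 → -8*b + 10
  leading term b: subtract (-8)·g_2 from -8*b + 10 → 2
  leading term 1: no divisor's leading term divides it; move 2 to the remainder.
  normal form = 2.
The normal form is nonzero, so p ∉ I. Since p minus its normal form lies in I, I + (p) = I + (r) where r = 2; decide whether this ideal is the whole ring.
Here r = 2 is a nonzero constant, hence a unit: 1 ∈ I + (p), the Gröbner basis of I + (p) is {1}, and the enlarged system has no common solution — adjoining p is inconsistent.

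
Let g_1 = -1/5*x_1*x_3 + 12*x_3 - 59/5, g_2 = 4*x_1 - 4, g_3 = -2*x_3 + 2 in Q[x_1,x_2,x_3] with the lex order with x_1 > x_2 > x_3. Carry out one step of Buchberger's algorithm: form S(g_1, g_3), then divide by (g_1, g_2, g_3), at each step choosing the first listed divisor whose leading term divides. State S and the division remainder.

lcm(LM(g_1), LM(g_3)) = x_1*x_3.
S = (lcm/LT(g_1))·g_1 − (lcm/LT(g_3))·g_3 = x_1 - 60*x_3 + 59.
Reduce S modulo (g_1, g_2, g_3) in that order:
  leading term x_1: subtract (1/4)·g_2 from x_1 - 60*x_3 + 59 → -60*x_3 + 60
  leading term x_3: subtract (30)·g_3 from -60*x_3 + 60 → 0
The remainder is 0, so this S-polynomial contributes no new basis element.

S(g_1, g_3) = x_1 - 60*x_3 + 59; remainder on division = 0.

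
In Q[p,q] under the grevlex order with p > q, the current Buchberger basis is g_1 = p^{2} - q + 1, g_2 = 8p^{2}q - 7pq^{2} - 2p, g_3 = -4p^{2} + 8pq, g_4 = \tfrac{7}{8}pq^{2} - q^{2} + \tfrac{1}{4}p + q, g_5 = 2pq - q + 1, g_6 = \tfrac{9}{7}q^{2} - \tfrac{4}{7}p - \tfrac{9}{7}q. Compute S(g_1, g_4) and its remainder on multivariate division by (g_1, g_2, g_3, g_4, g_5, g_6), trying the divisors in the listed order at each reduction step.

S(g_1, g_4) = \tfrac{8}{7}pq^{2} - q^{3} - \tfrac{2}{7}p^{2} - \tfrac{8}{7}pq + q^{2}; remainder on division = \tfrac{16}{63}p - \tfrac{68}{63}q + \tfrac{68}{63}.

lcm(LM(g_1), LM(g_4)) = p^{2}q^{2}.
S = (lcm/LT(g_1))·g_1 − (lcm/LT(g_4))·g_4 = \tfrac{8}{7}pq^{2} - q^{3} - \tfrac{2}{7}p^{2} - \tfrac{8}{7}pq + q^{2}.
Reduce S modulo (g_1, g_2, g_3, g_4, g_5, g_6) in that order:
  leading term pq^{2}: subtract (\tfrac{64}{49})·g_4 from \tfrac{8}{7}pq^{2} - q^{3} - \tfrac{2}{7}p^{2} - \tfrac{8}{7}pq + q^{2} → -q^{3} - \tfrac{2}{7}p^{2} - \tfrac{8}{7}pq + \tfrac{113}{49}q^{2} - \tfrac{16}{49}p - \tfrac{64}{49}q
  leading term q^{3}: subtract (-\tfrac{7}{9}q)·g_6 from -q^{3} - \tfrac{2}{7}p^{2} - \tfrac{8}{7}pq + \tfrac{113}{49}q^{2} - \tfrac{16}{49}p - \tfrac{64}{49}q → -\tfrac{2}{7}p^{2} - \tfrac{100}{63}pq + \tfrac{64}{49}q^{2} - \tfrac{16}{49}p - \tfrac{64}{49}q
  leading term p^{2}: subtract (-\tfrac{2}{7})·g_1 from -\tfrac{2}{7}p^{2} - \tfrac{100}{63}pq + \tfrac{64}{49}q^{2} - \tfrac{16}{49}p - \tfrac{64}{49}q → -\tfrac{100}{63}pq + \tfrac{64}{49}q^{2} - \tfrac{16}{49}p - \tfrac{78}{49}q + \tfrac{2}{7}
  leading term pq: subtract (-\tfrac{50}{63})·g_5 from -\tfrac{100}{63}pq + \tfrac{64}{49}q^{2} - \tfrac{16}{49}p - \tfrac{78}{49}q + \tfrac{2}{7} → \tfrac{64}{49}q^{2} - \tfrac{16}{49}p - \tfrac{1052}{441}q + \tfrac{68}{63}
  leading term q^{2}: subtract (\tfrac{64}{63})·g_6 from \tfrac{64}{49}q^{2} - \tfrac{16}{49}p - \tfrac{1052}{441}q + \tfrac{68}{63} → \tfrac{16}{63}p - \tfrac{68}{63}q + \tfrac{68}{63}
  leading term p: no divisor's leading term divides it; move \tfrac{16}{63}p to the remainder.
  leading term q: no divisor's leading term divides it; move -\tfrac{68}{63}q to the remainder.
  leading term 1: no divisor's leading term divides it; move \tfrac{68}{63} to the remainder.
The remainder \tfrac{16}{63}p - \tfrac{68}{63}q + \tfrac{68}{63} is nonzero, so it would be added as the next basis element.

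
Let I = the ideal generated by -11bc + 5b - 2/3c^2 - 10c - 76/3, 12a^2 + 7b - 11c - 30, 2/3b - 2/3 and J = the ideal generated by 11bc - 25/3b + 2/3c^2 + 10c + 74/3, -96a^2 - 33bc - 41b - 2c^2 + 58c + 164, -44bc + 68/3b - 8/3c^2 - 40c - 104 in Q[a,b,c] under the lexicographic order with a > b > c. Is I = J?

For a fixed monomial order, each ideal has a unique reduced Gröbner basis; comparing bases decides equality.
Buchberger on the first generating set:
f_1 = -11bc + 5b - 2/3c^2 - 10c - 76/3, LT = bc.
f_2 = 12a^2 + 7b - 11c - 30, LT = a^2.
f_3 = 2/3b - 2/3, LT = b.

S(f_1,f_2): leading monomials are coprime, so the S-polynomial reduces to 0 (Buchberger's first criterion).
S(f_1,f_3): lcm = bc. S = -5/11b + 2/33c^2 + 21/11c + 76/33.
  leading term b: subtract (-15/22)·f_3 from -5/11b + 2/33c^2 + 21/11c + 76/33 → 2/33c^2 + 21/11c + 61/33
  leading term c^2: no divisor's leading term divides it; move 2/33c^2 to the remainder.
  leading term c: no divisor's leading term divides it; move 21/11c to the remainder.
  leading term 1: no divisor's leading term divides it; move 61/33 to the remainder.
  remainder 2/33c^2 + 21/11c + 61/33 ≠ 0; add g_4 = 2/33c^2 + 21/11c + 61/33 to the basis.

S(f_2,f_3): leading monomials are coprime, so the S-polynomial reduces to 0 (Buchberger's first criterion).
S(f_1,g_4): lcm = bc^2. S = -703/22bc - 61/2b + 2/33c^3 + 10/11c^2 + 76/33c.
  leading term bc: subtract (703/242)·f_1 from -703/22bc - 61/2b + 2/33c^3 + 10/11c^2 + 76/33c → -5448/121b + 2/33c^3 + 1033/363c^2 + 11381/363c + 26714/363
  leading term b: subtract (-8172/121)·f_3 from -5448/121b + 2/33c^3 + 1033/363c^2 + 11381/363c + 26714/363 → 2/33c^3 + 1033/363c^2 + 11381/363c + 10370/363
  leading term c^3: subtract (c)·g_4 from 2/33c^3 + 1033/363c^2 + 11381/363c + 10370/363 → 340/363c^2 + 3570/121c + 10370/363
  leading term c^2: subtract (170/11)·g_4 from 340/363c^2 + 3570/121c + 10370/363 → 0
  remainder 0.

S(f_2,g_4): leading monomials are coprime, so the S-polynomial reduces to 0 (Buchberger's first criterion).
S(f_3,g_4): leading monomials are coprime, so the S-polynomial reduces to 0 (Buchberger's first criterion).
Every S-polynomial of the final basis reduces to 0, so we have a Gröbner basis.
Inter-reduce: drop elements whose leading term is divisible by another's, tail-reduce, and make monic.
Reduced Gröbner basis: {a^2 - 11/12c - 23/12, b - 1, c^2 + 63/2c + 61/2}.

Buchberger on the second generating set:
h_1 = 11bc - 25/3b + 2/3c^2 + 10c + 74/3, LT = bc.
h_2 = -96a^2 - 33bc - 41b - 2c^2 + 58c + 164, LT = a^2.
h_3 = -44bc + 68/3b - 8/3c^2 - 40c - 104, LT = bc.

S(h_1,h_2): leading monomials are coprime, so the S-polynomial reduces to 0 (Buchberger's first criterion).
S(h_1,h_3): lcm = bc. S = -8/33b - 4/33.
  leading term b: no divisor's leading term divides it; move -8/33b to the remainder.
  leading term 1: no divisor's leading term divides it; move -4/33 to the remainder.
  remainder -8/33b - 4/33 ≠ 0; add k_4 = -8/33b - 4/33 to the basis.

S(h_2,h_3): leading monomials are coprime, so the S-polynomial reduces to 0 (Buchberger's first criterion).
S(h_1,k_4): lcm = bc. S = -25/33b + 2/33c^2 + 9/22c + 74/33.
  leading term b: subtract (25/8)·k_4 from -25/33b + 2/33c^2 + 9/22c + 74/33 → 2/33c^2 + 9/22c + 173/66
  leading term c^2: no divisor's leading term divides it; move 2/33c^2 to the remainder.
  leading term c: no divisor's leading term divides it; move 9/22c to the remainder.
  leading term 1: no divisor's leading term divides it; move 173/66 to the remainder.
  remainder 2/33c^2 + 9/22c + 173/66 ≠ 0; add k_5 = 2/33c^2 + 9/22c + 173/66 to the basis.

S(h_2,k_4): leading monomials are coprime, so the S-polynomial reduces to 0 (Buchberger's first criterion).
S(h_3,k_4): lcm = bc. S = -17/33b + 2/33c^2 + 9/22c + 26/11.
  leading term b: subtract (17/8)·k_4 from -17/33b + 2/33c^2 + 9/22c + 26/11 → 2/33c^2 + 9/22c + 173/66
  leading term c^2: subtract (1)·k_5 from 2/33c^2 + 9/22c + 173/66 → 0
  remainder 0.

S(h_1,k_5): lcm = bc^2. S = -991/132bc - 173/4b + 2/33c^3 + 10/11c^2 + 74/33c.
  leading term bc: subtract (-991/1452)·h_1 from -991/132bc - 173/4b + 2/33c^3 + 10/11c^2 + 74/33c → -53293/1089b + 2/33c^3 + 2971/2178c^2 + 6583/726c + 36667/2178
  leading term b: subtract (53293/264)·k_4 from -53293/1089b + 2/33c^3 + 2971/2178c^2 + 6583/726c + 36667/2178 → 2/33c^3 + 2971/2178c^2 + 6583/726c + 44980/1089
  leading term c^3: subtract (c)·k_5 from 2/33c^3 + 2971/2178c^2 + 6583/726c + 44980/1089 → 1040/1089c^2 + 780/121c + 44980/1089
  leading term c^2: subtract (520/33)·k_5 from 1040/1089c^2 + 780/121c + 44980/1089 → 0
  remainder 0.

S(h_2,k_5): leading monomials are coprime, so the S-polynomial reduces to 0 (Buchberger's first criterion).
S(h_3,k_5): lcm = bc^2. S = -959/132bc - 173/4b + 2/33c^3 + 10/11c^2 + 26/11c.
  leading term bc: subtract (-959/1452)·h_1 from -959/132bc - 173/4b + 2/33c^3 + 10/11c^2 + 26/11c → -53093/1089b + 2/33c^3 + 2939/2178c^2 + 6511/726c + 35483/2178
  leading term b: subtract (53093/264)·k_4 from -53093/1089b + 2/33c^3 + 2939/2178c^2 + 6511/726c + 35483/2178 → 2/33c^3 + 2939/2178c^2 + 6511/726c + 44288/1089
  leading term c^3: subtract (c)·k_5 from 2/33c^3 + 2939/2178c^2 + 6511/726c + 44288/1089 → 1024/1089c^2 + 768/121c + 44288/1089
  leading term c^2: subtract (512/33)·k_5 from 1024/1089c^2 + 768/121c + 44288/1089 → 0
  remainder 0.

S(k_4,k_5): leading monomials are coprime, so the S-polynomial reduces to 0 (Buchberger's first criterion).
Every S-polynomial of the final basis reduces to 0, so we have a Gröbner basis.
Inter-reduce: drop elements whose leading term is divisible by another's, tail-reduce, and make monic.
Reduced Gröbner basis: {a^2 - 11/12c - 271/96, b + 1/2, c^2 + 27/4c + 173/4}.

Since the reduced bases disagree, the two ideals are not the same.

No, the ideals differ.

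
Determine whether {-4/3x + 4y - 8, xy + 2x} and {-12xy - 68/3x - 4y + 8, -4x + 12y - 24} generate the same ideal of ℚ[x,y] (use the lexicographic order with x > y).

Yes, the ideals are equal.

Equality of ideals is decidable: compute both reduced Gröbner bases (unique for the ordering) and check whether they agree.
Buchberger on the first generating set:
f_1 = -4/3x + 4y - 8, LT = x.
f_2 = xy + 2x, LT = xy.

S(f_1,f_2): lcm = xy. S = -2x - 3y² + 6y.
  leading term x: subtract (3/2)·f_1 from -2x - 3y² + 6y → -3y² + 12
  leading term y²: no divisor's leading term divides it; move -3y² to the remainder.
  leading term 1: no divisor's leading term divides it; move 12 to the remainder.
  remainder -3y² + 12 ≠ 0; add g_3 = -3y² + 12 to the basis.

The other S-polynomials (S(f_1,g_3), S(f_2,g_3)) all reduce to 0 modulo the current basis, so we have a Gröbner basis.
Inter-reduce: drop elements whose leading term is divisible by another's, tail-reduce, and make monic.
Reduced Gröbner basis: {x - 3y + 6, y² - 4}.

Buchberger on the second generating set:
h_1 = -12xy - 68/3x - 4y + 8, LT = xy.
h_2 = -4x + 12y - 24, LT = x.

S(h_1,h_2): lcm = xy. S = 17/9x + 3y² - 17/3y - ⅔.
  leading term x: subtract (-17/36)·h_2 from 17/9x + 3y² - 17/3y - ⅔ → 3y² - 12
  leading term y²: no divisor's leading term divides it; move 3y² to the remainder.
  leading term 1: no divisor's leading term divides it; move -12 to the remainder.
  remainder 3y² - 12 ≠ 0; add k_3 = 3y² - 12 to the basis.

The other S-polynomials (S(h_1,k_3), S(h_2,k_3)) all reduce to 0 modulo the current basis, so we have a Gröbner basis.
Inter-reduce: drop elements whose leading term is divisible by another's, tail-reduce, and make monic.
Reduced Gröbner basis: {x - 3y + 6, y² - 4}.

These coincide, so the ideals are equal.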